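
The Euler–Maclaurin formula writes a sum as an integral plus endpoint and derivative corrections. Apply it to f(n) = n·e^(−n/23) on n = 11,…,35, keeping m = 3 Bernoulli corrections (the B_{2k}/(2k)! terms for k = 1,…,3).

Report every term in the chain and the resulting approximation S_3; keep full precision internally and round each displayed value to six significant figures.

Integral: ∫_11^35 x·e^(−x/23) dx = 193.476.
½[f(11) + f(35)] = ½[6.81847 + 7.64161] = 7.23004.
So far: 200.706.
k=1: B_{2}/(2)! × [f^{(1)}(35) − f^{(1)}(11)] = 1/12 × (-0.113912 − 0.323405) = -0.0364431.
Partial sum through k=1: 200.670.
k=2: B_{4}/(4)! × [f^{(3)}(35) − f^{(3)}(11)] = −1/720 × (0.000610116 − 0.00295487) = 3.25660e-06.
Partial sum through k=2: 200.670.
k=3: B_{6}/(6)! × [f^{(5)}(35) − f^{(5)}(11)] = 1/30240 × (2.71374e-06 − 1.00159e-05) = -2.41472e-10.

S_3 ≈ 200.670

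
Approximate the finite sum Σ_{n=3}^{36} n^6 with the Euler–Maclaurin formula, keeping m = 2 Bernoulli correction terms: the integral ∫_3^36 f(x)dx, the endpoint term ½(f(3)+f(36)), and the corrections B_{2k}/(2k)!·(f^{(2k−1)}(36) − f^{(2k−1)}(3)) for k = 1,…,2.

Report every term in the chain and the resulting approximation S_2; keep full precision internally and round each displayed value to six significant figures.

∫_3^36 x^6 dx evaluates to 1.11949e+10.
Endpoint term: (f(3) + f(36))/2 = (729.000 + 2.17678e+09)/2 = 1.08839e+09.
Running total after boundary: 1.22833e+10.
Order-1 term: 1/12 · (3.62797e+08 − 1458.00) = 3.02330e+07.
After k=1: 1.23135e+10.
Order-2 term: −1/720 · (5.59872e+06 − 3240.00) = -7771.50.

S_2 ≈ 1.23135e+10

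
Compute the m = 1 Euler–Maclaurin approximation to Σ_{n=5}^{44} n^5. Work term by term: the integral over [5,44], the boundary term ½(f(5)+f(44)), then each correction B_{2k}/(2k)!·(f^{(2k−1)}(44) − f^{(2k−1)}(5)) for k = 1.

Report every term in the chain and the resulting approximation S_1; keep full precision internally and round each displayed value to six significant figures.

Integral: ∫_5^44 x^5 dx = 1.20938e+09.
½[f(5) + f(44)] = ½[3125.00 + 1.64916e+08] = 8.24597e+07.
So far: 1.29184e+09.
Correction k=1: B_{2}/2! · (f^{(1)}(44) − f^{(1)}(5)) = 1/12 · (1.87405e+07 − 3125.00) = 1.56145e+06.

S_1 ≈ 1.29340e+09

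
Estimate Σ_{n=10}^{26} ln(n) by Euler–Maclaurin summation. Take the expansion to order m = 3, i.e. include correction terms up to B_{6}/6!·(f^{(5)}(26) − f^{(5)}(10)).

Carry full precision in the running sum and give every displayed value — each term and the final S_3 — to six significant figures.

The integral term ∫_10^26 ln(x) dx = 45.6847.
½[f(10) + f(26)] = ½[2.30259 + 3.25810] = 2.78034.
Running total after boundary: 48.4650.
Order-1 term: 1/12 · (0.0384615 − 0.100000) = -0.00512821.
Partial sum through k=1: 48.4599.
Order-2 term: −1/720 · (0.000113792 − 0.00200000) = 2.61973e-06.
Partial sum through k=2: 48.4599.
Order-3 term: 1/30240 · (2.01997e-06 − 0.000240000) = -7.86971e-09.

S_3 ≈ 48.4599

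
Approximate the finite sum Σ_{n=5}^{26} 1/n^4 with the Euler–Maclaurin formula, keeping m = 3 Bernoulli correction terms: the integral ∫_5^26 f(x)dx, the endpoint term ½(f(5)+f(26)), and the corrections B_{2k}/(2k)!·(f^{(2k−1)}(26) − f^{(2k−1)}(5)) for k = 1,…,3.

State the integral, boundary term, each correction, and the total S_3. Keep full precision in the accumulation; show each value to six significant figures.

S_3 ≈ 0.00355341

∫_5^26 1/x^4 dx evaluates to 0.00264770.
½[f(5) + f(26)] = ½[0.00160000 + 2.18830e-06] = 0.000801094.
Integral + boundary = 0.00344880.
Order-1 term: 1/12 · (-3.36661e-07 − (-0.00128000)) = 0.000106639.
After k=1: 0.00355543.
Order-2 term: −1/720 · (-1.49406e-08 − (-0.00153600)) = -2.13331e-06.
After k=2: 0.00355330.
Order-3 term: 1/30240 · (-1.23768e-09 − (-0.00344064)) = 1.13778e-07.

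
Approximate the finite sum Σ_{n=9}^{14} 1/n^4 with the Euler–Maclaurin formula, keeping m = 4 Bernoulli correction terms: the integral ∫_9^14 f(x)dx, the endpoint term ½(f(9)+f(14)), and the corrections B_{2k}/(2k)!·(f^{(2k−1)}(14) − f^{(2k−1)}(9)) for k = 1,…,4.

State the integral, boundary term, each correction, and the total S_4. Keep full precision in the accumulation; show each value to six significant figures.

S_4 ≈ 0.000429986

∫_9^14 1/x^4 dx evaluates to 0.000335770.
Endpoint term: (f(9) + f(14))/2 = (0.000152416 + 2.60308e-05)/2 = 8.92233e-05.
So far: 0.000424994.
Correction k=1: B_{2}/2! · (f^{(1)}(14) − f^{(1)}(9)) = 1/12 · (-7.43738e-06 − (-6.77404e-05)) = 5.02525e-06.
Partial sum through k=1: 0.000430019.
Correction k=2: B_{4}/4! · (f^{(3)}(14) − f^{(3)}(9)) = −1/720 · (-1.13837e-06 − (-2.50890e-05)) = -3.32648e-08.
Partial sum through k=2: 0.000429985.
Correction k=3: B_{6}/6! · (f^{(5)}(14) − f^{(5)}(9)) = 1/30240 · (-3.25250e-07 − (-1.73455e-05)) = 5.62839e-10.
Partial sum through k=3: 0.000429986.
Correction k=4: B_{8}/8! · (f^{(7)}(14) − f^{(7)}(9)) = −1/1209600 · (-1.49349e-07 − (-1.92728e-05)) = -1.58097e-11.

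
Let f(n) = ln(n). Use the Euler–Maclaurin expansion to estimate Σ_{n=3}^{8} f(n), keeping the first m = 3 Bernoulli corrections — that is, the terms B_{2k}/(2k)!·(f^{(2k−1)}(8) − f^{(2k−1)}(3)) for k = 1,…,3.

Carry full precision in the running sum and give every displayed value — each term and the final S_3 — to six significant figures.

Integral: ∫_3^8 ln(x) dx = 8.33970.
Boundary: ½(f(3) + f(8)) = ½(1.09861 + 2.07944) = 1.58903.
Running total after boundary: 9.92872.
Correction k=1: B_{2}/2! · (f^{(1)}(8) − f^{(1)}(3)) = 1/12 · (0.125000 − 0.333333) = -0.0173611.
Running total after k=1: 9.91136.
Correction k=2: B_{4}/4! · (f^{(3)}(8) − f^{(3)}(3)) = −1/720 · (0.00390625 − 0.0740741) = 9.74553e-05.
Running total after k=2: 9.91146.
Correction k=3: B_{6}/6! · (f^{(5)}(8) − f^{(5)}(3)) = 1/30240 · (0.000732422 − 0.0987654) = -3.24183e-06.

S_3 ≈ 9.91146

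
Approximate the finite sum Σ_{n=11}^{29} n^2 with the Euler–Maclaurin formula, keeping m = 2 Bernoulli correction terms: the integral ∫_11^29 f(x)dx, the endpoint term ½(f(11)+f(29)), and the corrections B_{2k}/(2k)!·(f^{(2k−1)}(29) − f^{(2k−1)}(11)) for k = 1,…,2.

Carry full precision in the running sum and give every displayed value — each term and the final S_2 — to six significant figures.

S_2 ≈ 8170.00

Integral: ∫_11^29 x^2 dx = 7686.00.
½[f(11) + f(29)] = ½[121.000 + 841.000] = 481.000.
Integral + boundary = 8167.00.
k=1: B_{2}/(2)! × [f^{(1)}(29) − f^{(1)}(11)] = 1/12 × (58.0000 − 22.0000) = 3.00000.
Running total after k=1: 8170.00.
k=2: B_{4}/(4)! × [f^{(3)}(29) − f^{(3)}(11)] = −1/720 × (0.00000 − 0.00000) = 0.00000.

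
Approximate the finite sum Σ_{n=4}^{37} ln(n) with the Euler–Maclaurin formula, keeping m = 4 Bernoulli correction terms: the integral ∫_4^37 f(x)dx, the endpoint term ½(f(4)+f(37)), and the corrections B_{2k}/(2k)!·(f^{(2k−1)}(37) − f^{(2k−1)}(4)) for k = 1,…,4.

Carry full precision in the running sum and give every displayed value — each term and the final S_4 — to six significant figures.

∫_4^37 ln(x) dx evaluates to 95.0588.
Endpoint term: (f(4) + f(37))/2 = (1.38629 + 3.61092)/2 = 2.49861.
So far: 97.5574.
Correction k=1: B_{2}/2! · (f^{(1)}(37) − f^{(1)}(4)) = 1/12 · (0.0270270 − 0.250000) = -0.0185811.
Running total after k=1: 97.5388.
Correction k=2: B_{4}/4! · (f^{(3)}(37) − f^{(3)}(4)) = −1/720 · (3.94843e-05 − 0.0312500) = 4.33479e-05.
Running total after k=2: 97.5389.
Correction k=3: B_{6}/6! · (f^{(5)}(37) − f^{(5)}(4)) = 1/30240 · (3.46101e-07 − 0.0234375) = -7.75038e-07.
Running total after k=3: 97.5389.
Correction k=4: B_{8}/8! · (f^{(7)}(37) − f^{(7)}(4)) = −1/1209600 · (7.58439e-09 − 0.0439453) = 3.63304e-08.

S_4 ≈ 97.5389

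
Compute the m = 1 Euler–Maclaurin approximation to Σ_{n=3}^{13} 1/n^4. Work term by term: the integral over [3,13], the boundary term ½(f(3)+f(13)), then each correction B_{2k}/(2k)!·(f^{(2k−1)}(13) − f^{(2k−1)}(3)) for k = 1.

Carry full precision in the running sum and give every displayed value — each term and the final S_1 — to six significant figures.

S_1 ≈ 0.0197551

Integral: ∫_3^13 1/x^4 dx = 0.0121940.
Endpoint term: (f(3) + f(13))/2 = (0.0123457 + 3.50128e-05)/2 = 0.00619035.
So far: 0.0183843.
Correction k=1: B_{2}/2! · (f^{(1)}(13) − f^{(1)}(3)) = 1/12 · (-1.07732e-05 − (-0.0164609)) = 0.00137084.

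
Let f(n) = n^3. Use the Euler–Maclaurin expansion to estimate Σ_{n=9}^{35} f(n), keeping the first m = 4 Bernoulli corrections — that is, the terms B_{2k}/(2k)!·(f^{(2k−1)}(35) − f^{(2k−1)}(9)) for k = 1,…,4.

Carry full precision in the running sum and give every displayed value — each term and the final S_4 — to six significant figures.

S_4 ≈ 395604

∫_9^35 x^3 dx evaluates to 373516.
½[f(9) + f(35)] = ½[729.000 + 42875.0] = 21802.0.
Integral + boundary = 395318.
Order-1 term: 1/12 · (3675.00 − 243.000) = 286.000.
After k=1: 395604.
Order-2 term: −1/720 · (6.00000 − 6.00000) = 0.00000.
After k=2: 395604.
Order-3 term: 1/30240 · (0.00000 − 0.00000) = 0.00000.
After k=3: 395604.
Order-4 term: −1/1209600 · (0.00000 − 0.00000) = 0.00000.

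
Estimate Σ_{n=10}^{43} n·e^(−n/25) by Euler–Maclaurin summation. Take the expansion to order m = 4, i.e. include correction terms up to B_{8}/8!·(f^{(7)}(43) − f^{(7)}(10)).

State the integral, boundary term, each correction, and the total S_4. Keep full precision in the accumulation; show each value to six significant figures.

Integral: ∫_10^43 x·e^(−x/25) dx = 282.118.
Boundary: ½(f(10) + f(43)) = ½(6.70320 + 7.69984) = 7.20152.
Running total after boundary: 289.319.
k=1: B_{2}/(2)! × [f^{(1)}(43) − f^{(1)}(10)] = 1/12 × (-0.128928 − 0.402192) = -0.0442600.
After k=1: 289.275.
k=2: B_{4}/(4)! × [f^{(3)}(43) − f^{(3)}(10)] = −1/720 × (0.000366727 − 0.00278853) = 3.36362e-06.
After k=2: 289.275.
k=3: B_{6}/(6)! × [f^{(5)}(43) − f^{(5)}(10)] = 1/30240 × (1.50358e-06 − 7.89369e-06) = -2.11313e-10.
After k=3: 289.275.
k=4: B_{8}/(8)! × [f^{(7)}(43) − f^{(7)}(10)] = −1/1209600 × (3.87264e-09 − 1.81212e-08) = 1.17795e-14.

S_4 ≈ 289.275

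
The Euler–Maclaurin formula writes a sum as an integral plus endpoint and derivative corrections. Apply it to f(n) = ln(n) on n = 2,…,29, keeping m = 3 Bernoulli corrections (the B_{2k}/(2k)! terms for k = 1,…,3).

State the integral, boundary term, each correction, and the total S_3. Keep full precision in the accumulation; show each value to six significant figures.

S_3 ≈ 71.2570

∫_2^29 ln(x) dx evaluates to 69.2653.
Endpoint term: (f(2) + f(29))/2 = (0.693147 + 3.36730)/2 = 2.03022.
Integral + boundary = 71.2955.
Correction k=1: B_{2}/2! · (f^{(1)}(29) − f^{(1)}(2)) = 1/12 · (0.0344828 − 0.500000) = -0.0387931.
Running total after k=1: 71.2567.
Correction k=2: B_{4}/4! · (f^{(3)}(29) − f^{(3)}(2)) = −1/720 · (8.20042e-05 − 0.250000) = 0.000347108.
Running total after k=2: 71.2571.
Correction k=3: B_{6}/6! · (f^{(5)}(29) − f^{(5)}(2)) = 1/30240 · (1.17010e-06 − 0.750000) = -2.48015e-05.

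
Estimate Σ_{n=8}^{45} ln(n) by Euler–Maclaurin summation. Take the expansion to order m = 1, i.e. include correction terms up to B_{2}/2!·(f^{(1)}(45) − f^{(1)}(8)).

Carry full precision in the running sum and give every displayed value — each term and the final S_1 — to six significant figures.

S_1 ≈ 120.599

∫_8^45 ln(x) dx evaluates to 117.664.
Boundary: ½(f(8) + f(45)) = ½(2.07944 + 3.80666) = 2.94305.
So far: 120.607.
k=1: B_{2}/(2)! × [f^{(1)}(45) − f^{(1)}(8)] = 1/12 × (0.0222222 − 0.125000) = -0.00856481.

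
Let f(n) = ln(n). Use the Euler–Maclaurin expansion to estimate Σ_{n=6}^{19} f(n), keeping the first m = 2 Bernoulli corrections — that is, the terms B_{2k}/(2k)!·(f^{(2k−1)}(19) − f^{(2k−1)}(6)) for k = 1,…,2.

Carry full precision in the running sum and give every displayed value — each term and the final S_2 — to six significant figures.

S_2 ≈ 34.5524

Integral: ∫_6^19 ln(x) dx = 32.1938.
Endpoint term: (f(6) + f(19))/2 = (1.79176 + 2.94444)/2 = 2.36810.
Integral + boundary = 34.5619.
k=1: B_{2}/(2)! × [f^{(1)}(19) − f^{(1)}(6)] = 1/12 × (0.0526316 − 0.166667) = -0.00950292.
After k=1: 34.5524.
k=2: B_{4}/(4)! × [f^{(3)}(19) − f^{(3)}(6)] = −1/720 × (0.000291588 − 0.00925926) = 1.24551e-05.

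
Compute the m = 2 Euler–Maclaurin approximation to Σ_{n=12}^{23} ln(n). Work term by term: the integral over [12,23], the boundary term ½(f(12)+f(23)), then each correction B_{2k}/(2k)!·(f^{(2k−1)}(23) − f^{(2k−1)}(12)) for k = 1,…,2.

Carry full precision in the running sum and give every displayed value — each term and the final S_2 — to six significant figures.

Integral: ∫_12^23 ln(x) dx = 31.2975.
Endpoint term: (f(12) + f(23))/2 = (2.48491 + 3.13549)/2 = 2.81020.
Integral + boundary = 34.1077.
Order-1 term: 1/12 · (0.0434783 − 0.0833333) = -0.00332126.
Running total after k=1: 34.1044.
Order-2 term: −1/720 · (0.000164379 − 0.00115741) = 1.37921e-06.

S_2 ≈ 34.1044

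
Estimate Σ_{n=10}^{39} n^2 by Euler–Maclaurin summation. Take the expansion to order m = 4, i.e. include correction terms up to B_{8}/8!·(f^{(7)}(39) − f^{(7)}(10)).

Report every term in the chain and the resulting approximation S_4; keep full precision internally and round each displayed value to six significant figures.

Integral: ∫_10^39 x^2 dx = 19439.7.
½[f(10) + f(39)] = ½[100.000 + 1521.00] = 810.500.
Running total after boundary: 20250.2.
Correction k=1: B_{2}/2! · (f^{(1)}(39) − f^{(1)}(10)) = 1/12 · (78.0000 − 20.0000) = 4.83333.
After k=1: 20255.0.
Correction k=2: B_{4}/4! · (f^{(3)}(39) − f^{(3)}(10)) = −1/720 · (0.00000 − 0.00000) = 0.00000.
After k=2: 20255.0.
Correction k=3: B_{6}/6! · (f^{(5)}(39) − f^{(5)}(10)) = 1/30240 · (0.00000 − 0.00000) = 0.00000.
After k=3: 20255.0.
Correction k=4: B_{8}/8! · (f^{(7)}(39) − f^{(7)}(10)) = −1/1209600 · (0.00000 − 0.00000) = 0.00000.

S_4 ≈ 20255.0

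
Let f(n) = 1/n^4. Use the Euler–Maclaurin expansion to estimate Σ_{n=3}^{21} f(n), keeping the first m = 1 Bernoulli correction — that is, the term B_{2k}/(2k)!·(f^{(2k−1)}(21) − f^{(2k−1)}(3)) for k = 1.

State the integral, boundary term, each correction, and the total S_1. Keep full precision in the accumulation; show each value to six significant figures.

The integral term ∫_3^21 1/x^4 dx = 0.0123097.
Endpoint term: (f(3) + f(21))/2 = (0.0123457 + 5.14189e-06)/2 = 0.00617541.
Running total after boundary: 0.0184851.
Order-1 term: 1/12 · (-9.79408e-07 − (-0.0164609)) = 0.00137166.

S_1 ≈ 0.0198568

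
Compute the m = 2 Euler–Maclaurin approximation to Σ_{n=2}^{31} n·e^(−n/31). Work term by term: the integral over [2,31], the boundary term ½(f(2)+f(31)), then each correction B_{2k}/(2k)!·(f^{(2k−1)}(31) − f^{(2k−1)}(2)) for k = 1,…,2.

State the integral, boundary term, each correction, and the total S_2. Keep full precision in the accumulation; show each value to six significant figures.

Integral: ∫_2^31 x·e^(−x/31) dx = 252.020.
Endpoint term: (f(2) + f(31))/2 = (1.87504 + 11.4043)/2 = 6.63965.
So far: 258.659.
k=1: B_{2}/(2)! × [f^{(1)}(31) − f^{(1)}(2)] = 1/12 × (0.00000 − 0.877036) = -0.0730863.
Partial sum through k=1: 258.586.
k=2: B_{4}/(4)! × [f^{(3)}(31) − f^{(3)}(2)] = −1/720 × (0.000765618 − 0.00286376) = 2.91409e-06.

S_2 ≈ 258.586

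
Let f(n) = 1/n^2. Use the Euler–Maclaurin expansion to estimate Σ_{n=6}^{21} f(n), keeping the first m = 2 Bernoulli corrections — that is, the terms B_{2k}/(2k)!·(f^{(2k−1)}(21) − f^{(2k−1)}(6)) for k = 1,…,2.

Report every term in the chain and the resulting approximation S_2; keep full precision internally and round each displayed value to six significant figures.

∫_6^21 1/x^2 dx evaluates to 0.119048.
Boundary: ½(f(6) + f(21)) = ½(0.0277778 + 0.00226757) = 0.0150227.
Running total after boundary: 0.134070.
Order-1 term: 1/12 · (-0.000215959 − (-0.00925926)) = 0.000753608.
Partial sum through k=1: 0.134824.
Order-2 term: −1/720 · (-5.87645e-06 − (-0.00308642)) = -4.27853e-06.

S_2 ≈ 0.134820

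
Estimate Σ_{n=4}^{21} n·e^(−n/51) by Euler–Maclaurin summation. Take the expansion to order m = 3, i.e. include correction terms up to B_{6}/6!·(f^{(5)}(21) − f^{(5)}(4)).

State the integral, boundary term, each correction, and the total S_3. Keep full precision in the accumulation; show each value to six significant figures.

The integral term ∫_4^21 x·e^(−x/51) dx = 160.779.
Endpoint term: (f(4) + f(21))/2 = (3.69826 + 13.9121)/2 = 8.80517.
So far: 169.584.
k=1: B_{2}/(2)! × [f^{(1)}(21) − f^{(1)}(4)] = 1/12 × (0.389694 − 0.852051) = -0.0385297.
Running total after k=1: 169.546.
k=2: B_{4}/(4)! × [f^{(3)}(21) − f^{(3)}(4)] = −1/720 × (0.000659229 − 0.00103852) = 5.26788e-07.
Running total after k=2: 169.546.
k=3: B_{6}/(6)! × [f^{(5)}(21) − f^{(5)}(4)] = 1/30240 × (4.49301e-07 − 6.72606e-07) = -7.38440e-12.

S_3 ≈ 169.546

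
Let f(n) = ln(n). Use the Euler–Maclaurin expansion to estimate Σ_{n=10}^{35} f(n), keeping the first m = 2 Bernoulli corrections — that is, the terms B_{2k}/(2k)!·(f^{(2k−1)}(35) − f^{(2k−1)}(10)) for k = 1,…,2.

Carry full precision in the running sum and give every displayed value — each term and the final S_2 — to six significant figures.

The integral term ∫_10^35 ln(x) dx = 76.4113.
Boundary: ½(f(10) + f(35)) = ½(2.30259 + 3.55535) = 2.92897.
So far: 79.3403.
k=1: B_{2}/(2)! × [f^{(1)}(35) − f^{(1)}(10)] = 1/12 × (0.0285714 − 0.100000) = -0.00595238.
Partial sum through k=1: 79.3343.
k=2: B_{4}/(4)! × [f^{(3)}(35) − f^{(3)}(10)] = −1/720 × (4.66472e-05 − 0.00200000) = 2.71299e-06.

S_2 ≈ 79.3343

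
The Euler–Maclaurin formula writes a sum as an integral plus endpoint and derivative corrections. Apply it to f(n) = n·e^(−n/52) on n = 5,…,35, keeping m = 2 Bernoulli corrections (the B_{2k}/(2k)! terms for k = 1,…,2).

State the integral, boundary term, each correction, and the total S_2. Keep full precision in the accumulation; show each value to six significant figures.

∫_5^35 x·e^(−x/52) dx evaluates to 384.416.
Boundary: ½(f(5) + f(35)) = ½(4.54162 + 17.8548) = 11.1982.
Integral + boundary = 395.614.
Correction k=1: B_{2}/2! · (f^{(1)}(35) − f^{(1)}(5)) = 1/12 · (0.166775 − 0.820985) = -0.0545175.
Running total after k=1: 395.559.
Correction k=2: B_{4}/4! · (f^{(3)}(35) − f^{(3)}(5)) = −1/720 · (0.000438997 − 0.000975456) = 7.45082e-07.

S_2 ≈ 395.559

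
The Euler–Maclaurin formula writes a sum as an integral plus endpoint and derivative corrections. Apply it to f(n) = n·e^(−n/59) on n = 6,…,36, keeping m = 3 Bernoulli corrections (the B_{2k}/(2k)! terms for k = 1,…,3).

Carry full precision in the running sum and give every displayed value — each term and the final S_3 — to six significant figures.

S_3 ≈ 431.648

Integral: ∫_6^36 x·e^(−x/59) dx = 419.210.
Boundary: ½(f(6) + f(36)) = ½(5.41983 + 19.5573) = 12.4886.
So far: 431.698.
Order-1 term: 1/12 · (0.211779 − 0.811444) = -0.0499721.
Running total after k=1: 431.648.
Order-2 term: −1/720 · (0.000372967 − 0.000752098) = 5.26572e-07.
Running total after k=2: 431.648.
Order-3 term: 1/30240 · (1.96810e-07 − 3.65151e-07) = -5.56684e-12.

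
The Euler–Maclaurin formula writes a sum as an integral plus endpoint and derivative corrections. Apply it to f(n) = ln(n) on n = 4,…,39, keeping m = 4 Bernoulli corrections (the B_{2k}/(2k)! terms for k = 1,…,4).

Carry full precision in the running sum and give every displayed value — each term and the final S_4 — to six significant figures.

The integral term ∫_4^39 ln(x) dx = 102.334.
½[f(4) + f(39)] = ½[1.38629 + 3.66356] = 2.52493.
Integral + boundary = 104.859.
Order-1 term: 1/12 · (0.0256410 − 0.250000) = -0.0186966.
Running total after k=1: 104.840.
Order-2 term: −1/720 · (3.37160e-05 − 0.0312500) = 4.33559e-05.
Running total after k=2: 104.840.
Order-3 term: 1/30240 · (2.66004e-07 − 0.0234375) = -7.75041e-07.
Running total after k=3: 104.840.
Order-4 term: −1/1209600 · (5.24663e-09 − 0.0439453) = 3.63304e-08.

S_4 ≈ 104.840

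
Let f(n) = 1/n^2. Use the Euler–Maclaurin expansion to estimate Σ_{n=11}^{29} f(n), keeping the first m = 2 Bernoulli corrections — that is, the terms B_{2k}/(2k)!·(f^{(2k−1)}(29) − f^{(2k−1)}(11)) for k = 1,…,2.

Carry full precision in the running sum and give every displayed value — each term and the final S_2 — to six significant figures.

∫_11^29 1/x^2 dx evaluates to 0.0564263.
Endpoint term: (f(11) + f(29))/2 = (0.00826446 + 0.00118906)/2 = 0.00472676.
So far: 0.0611531.
Correction k=1: B_{2}/2! · (f^{(1)}(29) − f^{(1)}(11)) = 1/12 · (-8.20042e-05 − (-0.00150263)) = 0.000118385.
Partial sum through k=1: 0.0612715.
Correction k=2: B_{4}/4! · (f^{(3)}(29) − f^{(3)}(11)) = −1/720 · (-1.17010e-06 − (-0.000149021)) = -2.05349e-07.

S_2 ≈ 0.0612713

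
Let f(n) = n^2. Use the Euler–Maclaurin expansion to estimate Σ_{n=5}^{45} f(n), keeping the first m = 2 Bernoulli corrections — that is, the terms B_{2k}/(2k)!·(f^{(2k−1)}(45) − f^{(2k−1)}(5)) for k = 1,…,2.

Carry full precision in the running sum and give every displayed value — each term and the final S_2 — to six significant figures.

The integral term ∫_5^45 x^2 dx = 30333.3.
½[f(5) + f(45)] = ½[25.0000 + 2025.00] = 1025.00.
Running total after boundary: 31358.3.
Order-1 term: 1/12 · (90.0000 − 10.0000) = 6.66667.
Partial sum through k=1: 31365.0.
Order-2 term: −1/720 · (0.00000 − 0.00000) = 0.00000.

S_2 ≈ 31365.0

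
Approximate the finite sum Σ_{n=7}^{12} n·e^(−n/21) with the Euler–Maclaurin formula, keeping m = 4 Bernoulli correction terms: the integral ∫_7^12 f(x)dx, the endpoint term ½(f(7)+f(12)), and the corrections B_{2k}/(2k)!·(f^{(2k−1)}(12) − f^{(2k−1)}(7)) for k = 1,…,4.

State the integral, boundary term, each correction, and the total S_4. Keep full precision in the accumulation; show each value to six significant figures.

∫_7^12 x·e^(−x/21) dx evaluates to 29.9708.
Boundary: ½(f(7) + f(12)) = ½(5.01572 + 6.77662) = 5.89617.
So far: 35.8669.
Correction k=1: B_{2}/2! · (f^{(1)}(12) − f^{(1)}(7)) = 1/12 · (0.242022 − 0.477688) = -0.0196388.
Partial sum through k=1: 35.8473.
Correction k=2: B_{4}/4! · (f^{(3)}(12) − f^{(3)}(7)) = −1/720 · (0.00310988 − 0.00433277) = 1.69845e-06.
Partial sum through k=2: 35.8473.
Correction k=3: B_{6}/6! · (f^{(5)}(12) − f^{(5)}(7)) = 1/30240 · (1.28593e-05 − 1.71935e-05) = -1.43326e-10.
Partial sum through k=3: 35.8473.
Correction k=4: B_{8}/8! · (f^{(7)}(12) − f^{(7)}(7)) = −1/1209600 · (4.23283e-08 − 5.56965e-08) = 1.10518e-14.

S_4 ≈ 35.8473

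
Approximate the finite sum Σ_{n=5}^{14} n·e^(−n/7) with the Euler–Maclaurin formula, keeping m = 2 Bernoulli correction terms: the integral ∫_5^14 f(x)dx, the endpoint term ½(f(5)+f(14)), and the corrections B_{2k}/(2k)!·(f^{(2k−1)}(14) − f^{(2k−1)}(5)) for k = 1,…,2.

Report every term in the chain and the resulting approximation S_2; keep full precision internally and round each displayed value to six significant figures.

S_2 ≈ 23.3755

Integral: ∫_5^14 x·e^(−x/7) dx = 21.2272.
Endpoint term: (f(5) + f(14))/2 = (2.44771 + 1.89469)/2 = 2.17120.
So far: 23.3984.
Correction k=1: B_{2}/2! · (f^{(1)}(14) − f^{(1)}(5)) = 1/12 · (-0.135335 − 0.139869) = -0.0229337.
Partial sum through k=1: 23.3755.
Correction k=2: B_{4}/4! · (f^{(3)}(14) − f^{(3)}(5)) = −1/720 · (0.00276194 − 0.0228358) = 2.78803e-05.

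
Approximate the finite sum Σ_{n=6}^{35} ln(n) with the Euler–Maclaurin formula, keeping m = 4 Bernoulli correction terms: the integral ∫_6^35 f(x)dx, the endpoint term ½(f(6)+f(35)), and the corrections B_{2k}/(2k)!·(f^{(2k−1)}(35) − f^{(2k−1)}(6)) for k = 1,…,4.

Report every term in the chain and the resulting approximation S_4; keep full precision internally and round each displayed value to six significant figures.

S_4 ≈ 87.3487

∫_6^35 ln(x) dx evaluates to 84.6866.
Boundary: ½(f(6) + f(35)) = ½(1.79176 + 3.55535) = 2.67355.
Integral + boundary = 87.3602.
Order-1 term: 1/12 · (0.0285714 − 0.166667) = -0.0115079.
After k=1: 87.3487.
Order-2 term: −1/720 · (4.66472e-05 − 0.00925926) = 1.27953e-05.
After k=2: 87.3487.
Order-3 term: 1/30240 · (4.56952e-07 − 0.00308642) = -1.02049e-07.
After k=3: 87.3487.
Order-4 term: −1/1209600 · (1.11907e-08 − 0.00257202) = 2.12633e-09.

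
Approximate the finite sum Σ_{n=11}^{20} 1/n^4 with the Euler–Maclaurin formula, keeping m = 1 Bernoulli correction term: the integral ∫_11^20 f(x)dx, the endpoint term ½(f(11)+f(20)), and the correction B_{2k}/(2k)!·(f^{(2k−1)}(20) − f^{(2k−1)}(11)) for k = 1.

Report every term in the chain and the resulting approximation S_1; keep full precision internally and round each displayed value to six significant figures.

S_1 ≈ 0.000248013

Integral: ∫_11^20 1/x^4 dx = 0.000208772.
Endpoint term: (f(11) + f(20))/2 = (6.83013e-05 + 6.25000e-06)/2 = 3.72757e-05.
Integral + boundary = 0.000246047.
Order-1 term: 1/12 · (-1.25000e-06 − (-2.48369e-05)) = 1.96557e-06.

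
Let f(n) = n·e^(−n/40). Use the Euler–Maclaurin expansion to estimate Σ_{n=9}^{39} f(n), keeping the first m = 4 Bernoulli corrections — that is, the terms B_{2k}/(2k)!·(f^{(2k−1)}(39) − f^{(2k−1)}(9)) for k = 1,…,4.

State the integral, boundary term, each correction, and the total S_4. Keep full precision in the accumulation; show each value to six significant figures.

Integral: ∫_9^39 x·e^(−x/40) dx = 373.164.
Boundary: ½(f(9) + f(39)) = ½(7.18665 + 14.7105) = 10.9486.
Integral + boundary = 384.113.
Correction k=1: B_{2}/2! · (f^{(1)}(39) − f^{(1)}(9)) = 1/12 · (0.00942981 − 0.618850) = -0.0507850.
Partial sum through k=1: 384.062.
Correction k=2: B_{4}/4! · (f^{(3)}(39) − f^{(3)}(9)) = −1/720 · (0.000477384 − 0.00138493) = 1.26048e-06.
Partial sum through k=2: 384.062.
Correction k=3: B_{6}/6! · (f^{(5)}(39) − f^{(5)}(9)) = 1/30240 · (5.93047e-07 − 1.48942e-06) = -2.96420e-11.
Partial sum through k=3: 384.062.
Correction k=4: B_{8}/8! · (f^{(7)}(39) − f^{(7)}(9)) = −1/1209600 · (5.54830e-10 − 1.32079e-09) = 6.33232e-16.

S_4 ≈ 384.062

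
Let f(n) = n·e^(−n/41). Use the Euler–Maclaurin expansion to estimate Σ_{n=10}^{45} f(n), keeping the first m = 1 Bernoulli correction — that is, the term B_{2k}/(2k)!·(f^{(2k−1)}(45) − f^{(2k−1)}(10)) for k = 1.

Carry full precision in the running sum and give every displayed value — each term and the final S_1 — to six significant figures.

S_1 ≈ 473.236

∫_10^45 x·e^(−x/41) dx evaluates to 461.863.
Endpoint term: (f(10) + f(45))/2 = (7.83564 + 15.0158)/2 = 11.4257.
So far: 473.289.
Correction k=1: B_{2}/2! · (f^{(1)}(45) − f^{(1)}(10)) = 1/12 · (-0.0325545 − 0.592451) = -0.0520838.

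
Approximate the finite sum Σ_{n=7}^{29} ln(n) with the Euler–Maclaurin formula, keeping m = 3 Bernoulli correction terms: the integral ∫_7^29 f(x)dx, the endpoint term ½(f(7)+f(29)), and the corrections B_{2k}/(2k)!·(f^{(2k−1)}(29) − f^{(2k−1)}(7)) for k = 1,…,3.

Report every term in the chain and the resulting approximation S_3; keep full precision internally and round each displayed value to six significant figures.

∫_7^29 ln(x) dx evaluates to 62.0302.
½[f(7) + f(29)] = ½[1.94591 + 3.36730] = 2.65660.
Integral + boundary = 64.6868.
k=1: B_{2}/(2)! × [f^{(1)}(29) − f^{(1)}(7)] = 1/12 × (0.0344828 − 0.142857) = -0.00903120.
After k=1: 64.6778.
k=2: B_{4}/(4)! × [f^{(3)}(29) − f^{(3)}(7)] = −1/720 × (8.20042e-05 − 0.00583090) = 7.98458e-06.
After k=2: 64.6778.
k=3: B_{6}/(6)! × [f^{(5)}(29) − f^{(5)}(7)] = 1/30240 × (1.17010e-06 − 0.00142798) = -4.71827e-08.

S_3 ≈ 64.6778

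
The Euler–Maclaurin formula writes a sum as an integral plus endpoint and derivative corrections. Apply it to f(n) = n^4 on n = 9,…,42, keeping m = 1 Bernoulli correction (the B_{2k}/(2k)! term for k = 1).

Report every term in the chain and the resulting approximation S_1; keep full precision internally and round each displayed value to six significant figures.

S_1 ≈ 2.77100e+07

Integral: ∫_9^42 x^4 dx = 2.61264e+07.
Endpoint term: (f(9) + f(42))/2 = (6561.00 + 3.11170e+06)/2 = 1.55913e+06.
So far: 2.76856e+07.
k=1: B_{2}/(2)! × [f^{(1)}(42) − f^{(1)}(9)] = 1/12 × (296352 − 2916.00) = 24453.0.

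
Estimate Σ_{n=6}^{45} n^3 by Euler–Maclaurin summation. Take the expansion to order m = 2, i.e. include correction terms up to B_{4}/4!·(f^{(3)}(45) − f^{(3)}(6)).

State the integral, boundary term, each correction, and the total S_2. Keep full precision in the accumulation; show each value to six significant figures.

∫_6^45 x^3 dx evaluates to 1.02483e+06.
Boundary: ½(f(6) + f(45)) = ½(216.000 + 91125.0) = 45670.5.
So far: 1.07050e+06.
Correction k=1: B_{2}/2! · (f^{(1)}(45) − f^{(1)}(6)) = 1/12 · (6075.00 − 108.000) = 497.250.
Running total after k=1: 1.07100e+06.
Correction k=2: B_{4}/4! · (f^{(3)}(45) − f^{(3)}(6)) = −1/720 · (6.00000 − 6.00000) = 0.00000.

S_2 ≈ 1.07100e+06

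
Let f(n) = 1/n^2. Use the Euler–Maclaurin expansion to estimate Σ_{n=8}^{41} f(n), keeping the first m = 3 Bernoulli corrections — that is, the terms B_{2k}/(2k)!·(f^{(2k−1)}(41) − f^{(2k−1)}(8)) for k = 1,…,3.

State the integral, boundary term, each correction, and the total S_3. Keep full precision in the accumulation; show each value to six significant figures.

S_3 ≈ 0.109042

Integral: ∫_8^41 1/x^2 dx = 0.100610.
Boundary: ½(f(8) + f(41)) = ½(0.0156250 + 0.000594884) = 0.00810994.
Running total after boundary: 0.108720.
Order-1 term: 1/12 · (-2.90187e-05 − (-0.00390625)) = 0.000323103.
After k=1: 0.109043.
Order-2 term: −1/720 · (-2.07153e-07 − (-0.000732422)) = -1.01696e-06.
After k=2: 0.109042.
Order-3 term: 1/30240 · (-3.69697e-09 − (-0.000343323)) = 1.13531e-08.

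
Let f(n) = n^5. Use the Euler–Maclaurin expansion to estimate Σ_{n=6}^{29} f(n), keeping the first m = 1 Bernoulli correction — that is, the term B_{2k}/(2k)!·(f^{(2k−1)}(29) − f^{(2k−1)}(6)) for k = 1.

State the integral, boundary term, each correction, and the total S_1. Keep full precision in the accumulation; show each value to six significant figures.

S_1 ≈ 1.09683e+08

The integral term ∫_6^29 x^5 dx = 9.91294e+07.
Boundary: ½(f(6) + f(29)) = ½(7776.00 + 2.05111e+07) = 1.02595e+07.
Running total after boundary: 1.09389e+08.
Order-1 term: 1/12 · (3.53640e+06 − 6480.00) = 294160.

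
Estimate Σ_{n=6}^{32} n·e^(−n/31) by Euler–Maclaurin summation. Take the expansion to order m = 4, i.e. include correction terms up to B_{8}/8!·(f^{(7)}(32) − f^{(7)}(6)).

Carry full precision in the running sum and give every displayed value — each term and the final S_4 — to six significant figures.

S_4 ≈ 257.615

∫_6^32 x·e^(−x/31) dx evaluates to 249.500.
Boundary: ½(f(6) + f(32)) = ½(4.94418 + 11.3985) = 8.17132.
Running total after boundary: 257.672.
Order-1 term: 1/12 · (-0.0114904 − 0.664540) = -0.0563359.
After k=1: 257.615.
Order-2 term: −1/720 · (0.000729358 − 0.00240645) = 2.32930e-06.
After k=2: 257.615.
Order-3 term: 1/30240 · (1.53036e-06 − 4.28865e-06) = -9.12135e-11.
After k=3: 257.615.
Order-4 term: −1/1209600 · (2.39517e-09 − 6.31966e-09) = 3.24445e-15.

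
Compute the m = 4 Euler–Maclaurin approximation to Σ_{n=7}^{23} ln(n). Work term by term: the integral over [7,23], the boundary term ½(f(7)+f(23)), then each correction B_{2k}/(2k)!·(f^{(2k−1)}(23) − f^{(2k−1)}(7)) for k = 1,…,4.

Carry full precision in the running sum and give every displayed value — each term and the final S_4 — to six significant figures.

S_4 ≈ 45.0274

∫_7^23 ln(x) dx evaluates to 42.4950.
Endpoint term: (f(7) + f(23))/2 = (1.94591 + 3.13549)/2 = 2.54070.
Running total after boundary: 45.0357.
Correction k=1: B_{2}/2! · (f^{(1)}(23) − f^{(1)}(7)) = 1/12 · (0.0434783 − 0.142857) = -0.00828157.
After k=1: 45.0274.
Correction k=2: B_{4}/4! · (f^{(3)}(23) − f^{(3)}(7)) = −1/720 · (0.000164379 − 0.00583090) = 7.87017e-06.
After k=2: 45.0274.
Correction k=3: B_{6}/6! · (f^{(5)}(23) − f^{(5)}(7)) = 1/30240 · (3.72883e-06 − 0.00142798) = -4.70981e-08.
After k=3: 45.0274.
Correction k=4: B_{8}/8! · (f^{(7)}(23) − f^{(7)}(7)) = −1/1209600 · (2.11465e-07 − 0.000874271) = 7.22602e-10.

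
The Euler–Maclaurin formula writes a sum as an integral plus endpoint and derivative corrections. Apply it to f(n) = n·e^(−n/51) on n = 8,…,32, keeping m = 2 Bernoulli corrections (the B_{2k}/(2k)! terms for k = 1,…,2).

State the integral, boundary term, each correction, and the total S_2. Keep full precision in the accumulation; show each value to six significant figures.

Integral: ∫_8^32 x·e^(−x/51) dx = 311.942.
½[f(8) + f(32)] = ½[6.83857 + 17.0864] = 11.9625.
Integral + boundary = 323.905.
Order-1 term: 1/12 · (0.198923 − 0.720732) = -0.0434841.
After k=1: 323.861.
Order-2 term: −1/720 · (0.000487053 − 0.000934400) = 6.21315e-07.

S_2 ≈ 323.861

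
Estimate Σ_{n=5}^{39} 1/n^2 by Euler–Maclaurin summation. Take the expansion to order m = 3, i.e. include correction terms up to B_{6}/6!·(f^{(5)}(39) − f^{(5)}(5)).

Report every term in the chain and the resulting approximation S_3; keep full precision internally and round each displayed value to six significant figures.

S_3 ≈ 0.196008

∫_5^39 1/x^2 dx evaluates to 0.174359.
Boundary: ½(f(5) + f(39)) = ½(0.0400000 + 0.000657462) = 0.0203287.
So far: 0.194688.
Correction k=1: B_{2}/2! · (f^{(1)}(39) − f^{(1)}(5)) = 1/12 · (-3.37160e-05 − (-0.0160000)) = 0.00133052.
Running total after k=1: 0.196018.
Correction k=2: B_{4}/4! · (f^{(3)}(39) − f^{(3)}(5)) = −1/720 · (-2.66004e-07 − (-0.00768000)) = -1.06663e-05.
Running total after k=2: 0.196008.
Correction k=3: B_{6}/6! · (f^{(5)}(39) − f^{(5)}(5)) = 1/30240 · (-5.24663e-09 − (-0.00921600)) = 3.04762e-07.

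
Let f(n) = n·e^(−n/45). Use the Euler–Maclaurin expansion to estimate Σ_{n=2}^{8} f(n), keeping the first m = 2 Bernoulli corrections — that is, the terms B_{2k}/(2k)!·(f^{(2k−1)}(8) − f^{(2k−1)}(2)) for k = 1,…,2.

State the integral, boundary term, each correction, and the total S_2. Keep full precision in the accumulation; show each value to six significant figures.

∫_2^8 x·e^(−x/45) dx evaluates to 26.5070.
Boundary: ½(f(2) + f(8)) = ½(1.91306 + 6.69703) = 4.30504.
Running total after boundary: 30.8120.
Order-1 term: 1/12 · (0.688306 − 0.914016) = -0.0188092.
After k=1: 30.7932.
Order-2 term: −1/720 · (0.00116670 − 0.00139609) = 3.18595e-07.

S_2 ≈ 30.7932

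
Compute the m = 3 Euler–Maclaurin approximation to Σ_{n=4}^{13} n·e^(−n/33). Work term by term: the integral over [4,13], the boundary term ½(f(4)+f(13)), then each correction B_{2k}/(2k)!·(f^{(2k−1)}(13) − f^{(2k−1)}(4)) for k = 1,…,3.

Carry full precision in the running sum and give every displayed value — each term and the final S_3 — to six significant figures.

S_3 ≈ 64.0110

Integral: ∫_4^13 x·e^(−x/33) dx = 57.8865.
Endpoint term: (f(4) + f(13))/2 = (3.54338 + 8.76713)/2 = 6.15526.
Running total after boundary: 64.0418.
k=1: B_{2}/(2)! × [f^{(1)}(13) − f^{(1)}(4)] = 1/12 × (0.408724 − 0.778471) = -0.0308122.
After k=1: 64.0110.
k=2: B_{4}/(4)! × [f^{(3)}(13) − f^{(3)}(4)] = −1/720 × (0.00161388 − 0.00234175) = 1.01093e-06.
After k=2: 64.0110.
k=3: B_{6}/(6)! × [f^{(5)}(13) − f^{(5)}(4)] = 1/30240 × (2.61932e-06 − 3.64430e-06) = -3.38950e-11.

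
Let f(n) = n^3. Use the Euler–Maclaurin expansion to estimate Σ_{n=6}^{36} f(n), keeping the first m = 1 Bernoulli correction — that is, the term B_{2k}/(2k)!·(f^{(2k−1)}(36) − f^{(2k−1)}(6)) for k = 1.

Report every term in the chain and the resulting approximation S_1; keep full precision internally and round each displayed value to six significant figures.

Integral: ∫_6^36 x^3 dx = 419580.
Boundary: ½(f(6) + f(36)) = ½(216.000 + 46656.0) = 23436.0.
Integral + boundary = 443016.
k=1: B_{2}/(2)! × [f^{(1)}(36) − f^{(1)}(6)] = 1/12 × (3888.00 − 108.000) = 315.000.

S_1 ≈ 443331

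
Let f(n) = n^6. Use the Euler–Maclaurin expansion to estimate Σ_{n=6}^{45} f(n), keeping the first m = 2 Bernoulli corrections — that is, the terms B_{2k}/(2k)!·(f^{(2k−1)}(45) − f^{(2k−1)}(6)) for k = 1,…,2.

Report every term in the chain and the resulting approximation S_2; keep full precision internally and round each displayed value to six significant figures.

∫_6^45 x^6 dx evaluates to 5.33813e+10.
Endpoint term: (f(6) + f(45))/2 = (46656.0 + 8.30377e+09)/2 = 4.15191e+09.
Running total after boundary: 5.75332e+10.
k=1: B_{2}/(2)! × [f^{(1)}(45) − f^{(1)}(6)] = 1/12 × (1.10717e+09 − 46656.0) = 9.22602e+07.
After k=1: 5.76255e+10.
k=2: B_{4}/(4)! × [f^{(3)}(45) − f^{(3)}(6)] = −1/720 × (1.09350e+07 − 25920.0) = -15151.5.

S_2 ≈ 5.76255e+10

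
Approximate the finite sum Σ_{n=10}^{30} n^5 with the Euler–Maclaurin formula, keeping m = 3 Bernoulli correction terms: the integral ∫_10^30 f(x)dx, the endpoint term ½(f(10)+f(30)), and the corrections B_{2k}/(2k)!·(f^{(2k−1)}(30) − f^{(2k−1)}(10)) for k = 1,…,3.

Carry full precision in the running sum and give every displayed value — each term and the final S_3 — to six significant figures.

Integral: ∫_10^30 x^5 dx = 1.21333e+08.
½[f(10) + f(30)] = ½[100000 + 2.43000e+07] = 1.22000e+07.
Integral + boundary = 1.33533e+08.
Correction k=1: B_{2}/2! · (f^{(1)}(30) − f^{(1)}(10)) = 1/12 · (4.05000e+06 − 50000.0) = 333333.
Running total after k=1: 1.33867e+08.
Correction k=2: B_{4}/4! · (f^{(3)}(30) − f^{(3)}(10)) = −1/720 · (54000.0 − 6000.00) = -66.6667.
Running total after k=2: 1.33867e+08.
Correction k=3: B_{6}/6! · (f^{(5)}(30) − f^{(5)}(10)) = 1/30240 · (120.000 − 120.000) = 0.00000.

S_3 ≈ 1.33867e+08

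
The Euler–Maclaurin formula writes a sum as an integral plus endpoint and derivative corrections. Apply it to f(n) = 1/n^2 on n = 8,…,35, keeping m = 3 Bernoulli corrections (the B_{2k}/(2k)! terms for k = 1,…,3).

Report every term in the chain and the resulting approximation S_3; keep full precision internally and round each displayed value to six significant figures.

S_3 ≈ 0.104970

∫_8^35 1/x^2 dx evaluates to 0.0964286.
½[f(8) + f(35)] = ½[0.0156250 + 0.000816327] = 0.00822066.
Integral + boundary = 0.104649.
Correction k=1: B_{2}/2! · (f^{(1)}(35) − f^{(1)}(8)) = 1/12 · (-4.66472e-05 − (-0.00390625)) = 0.000321634.
Partial sum through k=1: 0.104971.
Correction k=2: B_{4}/4! · (f^{(3)}(35) − f^{(3)}(8)) = −1/720 · (-4.56952e-07 − (-0.000732422)) = -1.01662e-06.
Partial sum through k=2: 0.104970.
Correction k=3: B_{6}/6! · (f^{(5)}(35) − f^{(5)}(8)) = 1/30240 · (-1.11907e-08 − (-0.000343323)) = 1.13529e-08.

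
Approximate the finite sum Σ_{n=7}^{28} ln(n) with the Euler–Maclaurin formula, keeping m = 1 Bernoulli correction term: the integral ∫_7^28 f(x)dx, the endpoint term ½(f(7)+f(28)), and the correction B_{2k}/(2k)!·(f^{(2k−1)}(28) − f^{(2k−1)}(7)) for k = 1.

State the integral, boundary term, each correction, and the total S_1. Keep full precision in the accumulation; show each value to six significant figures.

∫_7^28 ln(x) dx evaluates to 58.6804.
Endpoint term: (f(7) + f(28))/2 = (1.94591 + 3.33220)/2 = 2.63906.
Running total after boundary: 61.3194.
Order-1 term: 1/12 · (0.0357143 − 0.142857) = -0.00892857.

S_1 ≈ 61.3105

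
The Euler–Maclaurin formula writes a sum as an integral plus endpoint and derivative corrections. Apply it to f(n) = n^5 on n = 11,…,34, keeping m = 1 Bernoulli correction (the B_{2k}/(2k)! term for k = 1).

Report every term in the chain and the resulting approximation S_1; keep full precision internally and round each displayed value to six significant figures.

S_1 ≈ 2.80521e+08

The integral term ∫_11^34 x^5 dx = 2.57172e+08.
Endpoint term: (f(11) + f(34))/2 = (161051 + 4.54354e+07)/2 = 2.27982e+07.
So far: 2.79970e+08.
Order-1 term: 1/12 · (6.68168e+06 − 73205.0) = 550706.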